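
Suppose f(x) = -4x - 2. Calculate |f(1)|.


f(1) = -6
|-6| = 6

6


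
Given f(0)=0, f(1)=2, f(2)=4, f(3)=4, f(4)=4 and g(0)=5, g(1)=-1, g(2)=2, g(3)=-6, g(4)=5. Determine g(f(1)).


2


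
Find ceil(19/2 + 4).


14


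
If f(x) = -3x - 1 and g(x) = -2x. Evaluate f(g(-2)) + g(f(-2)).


f(g(-2)) = -13
g(f(-2)) = -10
Sum = -23

-23


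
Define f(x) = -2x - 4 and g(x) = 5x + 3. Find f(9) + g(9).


26


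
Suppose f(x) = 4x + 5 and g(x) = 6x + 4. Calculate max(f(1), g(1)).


f(1) = 9
g(1) = 10
max = 10

10


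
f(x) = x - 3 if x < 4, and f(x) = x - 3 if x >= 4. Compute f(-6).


-9


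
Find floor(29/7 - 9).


29/7 = 4.1429
4.1429 - 9 = -4.8571
floor(-4.8571) = -5

-5


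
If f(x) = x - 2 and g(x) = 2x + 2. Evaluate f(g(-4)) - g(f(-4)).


f(g(-4)) = -8
g(f(-4)) = -10
Difference = 2

2


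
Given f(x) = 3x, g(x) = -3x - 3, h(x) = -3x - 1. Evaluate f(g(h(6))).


h(6) = -19
g(-19) = 54
f(54) = 162

162


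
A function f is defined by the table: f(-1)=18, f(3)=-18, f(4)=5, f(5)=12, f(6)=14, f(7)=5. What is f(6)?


Reading from the table at x = 6

14


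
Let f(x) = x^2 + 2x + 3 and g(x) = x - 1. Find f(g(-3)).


g(-3) = -4
f(-4) = 1*(-4)^2 + 2*(-4) + 3 = 11

11


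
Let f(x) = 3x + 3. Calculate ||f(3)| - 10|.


2


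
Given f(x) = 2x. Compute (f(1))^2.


4


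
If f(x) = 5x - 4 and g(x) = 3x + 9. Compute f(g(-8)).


-79


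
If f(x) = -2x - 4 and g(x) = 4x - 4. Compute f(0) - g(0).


0


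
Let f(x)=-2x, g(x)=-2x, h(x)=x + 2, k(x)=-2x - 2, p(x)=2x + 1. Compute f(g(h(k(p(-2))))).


p(-2) = -3
k(-3) = 4
h(4) = 6
g(6) = -12
f(-12) = 24

24


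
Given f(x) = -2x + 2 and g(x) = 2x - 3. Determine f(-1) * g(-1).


-20


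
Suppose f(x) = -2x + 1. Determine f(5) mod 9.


f(5) = -9
-9 mod 9 = 0

0


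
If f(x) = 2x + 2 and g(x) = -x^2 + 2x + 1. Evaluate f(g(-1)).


g(-1) = -2
f(-2) = -2

-2


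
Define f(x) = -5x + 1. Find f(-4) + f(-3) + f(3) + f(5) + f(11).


f(-4) = 21
f(-3) = 16
f(3) = -14
f(5) = -24
f(11) = -54
Sum = -55

-55


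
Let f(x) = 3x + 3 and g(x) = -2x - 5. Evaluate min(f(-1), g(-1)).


f(-1) = 0
g(-1) = -3
min = -3

-3


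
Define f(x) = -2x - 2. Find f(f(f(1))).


f(1) = -4
f(-4) = 6
f(6) = -14

-14


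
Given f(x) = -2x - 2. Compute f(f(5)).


f(5) = -12
f(-12) = 22

22


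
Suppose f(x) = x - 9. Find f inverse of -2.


Solve x - 9 = -2
x = (-2 + 9) / 1 = 7

7


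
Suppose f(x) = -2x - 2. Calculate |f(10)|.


f(10) = -22
|-22| = 22

22


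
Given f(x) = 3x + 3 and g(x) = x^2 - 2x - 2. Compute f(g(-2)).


g(-2) = 6
f(6) = 21

21


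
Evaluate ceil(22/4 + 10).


22/4 = 5.5
5.5 + 10 = 15.5
ceil(15.5) = 16

16


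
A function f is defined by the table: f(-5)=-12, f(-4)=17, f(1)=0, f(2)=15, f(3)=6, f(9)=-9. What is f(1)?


Reading from the table at x = 1

0


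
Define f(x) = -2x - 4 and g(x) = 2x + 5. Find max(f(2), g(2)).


f(2) = -8
g(2) = 9
max = 9

9


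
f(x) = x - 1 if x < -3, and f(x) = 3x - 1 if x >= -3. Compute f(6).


6 satisfies x >= -3
f(6) = 17

17


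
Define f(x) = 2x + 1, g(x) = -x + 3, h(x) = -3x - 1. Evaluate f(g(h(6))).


h(6) = -19
g(-19) = 22
f(22) = 45

45


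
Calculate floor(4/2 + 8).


4/2 = 2
2 + 8 = 10
floor(10) = 10

10


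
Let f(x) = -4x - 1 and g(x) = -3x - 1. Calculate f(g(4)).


51


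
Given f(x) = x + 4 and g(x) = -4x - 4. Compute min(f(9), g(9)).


f(9) = 13
g(9) = -40
min = -40

-40


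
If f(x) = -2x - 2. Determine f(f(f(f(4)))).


f(4) = -10
f(-10) = 18
f(18) = -38
f(-38) = 74

74


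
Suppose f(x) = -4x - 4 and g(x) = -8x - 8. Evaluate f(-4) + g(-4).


f(-4) = 12
g(-4) = 24
Sum = 36

36


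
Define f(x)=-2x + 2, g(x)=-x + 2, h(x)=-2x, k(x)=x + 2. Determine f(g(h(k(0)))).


k(0) = 2
h(2) = -4
g(-4) = 6
f(6) = -10

-10


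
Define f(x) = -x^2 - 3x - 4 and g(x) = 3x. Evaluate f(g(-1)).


g(-1) = -3
f(-3) = (-1)*(-3)^2 - 3*(-3) - 4 = -4

-4


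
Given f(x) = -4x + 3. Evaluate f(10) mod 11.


f(10) = -37
-37 mod 11 = 7

7


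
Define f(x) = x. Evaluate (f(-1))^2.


1


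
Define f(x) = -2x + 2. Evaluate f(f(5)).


18


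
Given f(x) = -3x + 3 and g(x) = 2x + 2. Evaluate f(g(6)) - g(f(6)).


f(g(6)) = -39
g(f(6)) = -28
Difference = -11

-11


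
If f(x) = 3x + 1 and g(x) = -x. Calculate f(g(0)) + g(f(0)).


f(g(0)) = 1
g(f(0)) = -1
Sum = 0

0


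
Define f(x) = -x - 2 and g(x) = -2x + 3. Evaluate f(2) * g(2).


4


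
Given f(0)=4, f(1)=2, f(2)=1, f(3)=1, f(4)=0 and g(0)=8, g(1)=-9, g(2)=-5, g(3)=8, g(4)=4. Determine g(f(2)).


f(2) = 1
g(1) = -9

-9


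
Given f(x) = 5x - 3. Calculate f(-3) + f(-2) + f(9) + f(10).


58


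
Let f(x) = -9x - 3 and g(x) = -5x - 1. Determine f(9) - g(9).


-38


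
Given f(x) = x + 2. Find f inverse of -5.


Solve x + 2 = -5
x = (-5 - 2) / 1 = -7

-7


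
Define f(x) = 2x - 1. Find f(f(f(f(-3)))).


f(-3) = -7
f(-7) = -15
f(-15) = -31
f(-31) = -63

-63


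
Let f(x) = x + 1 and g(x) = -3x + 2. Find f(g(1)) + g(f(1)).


f(g(1)) = 0
g(f(1)) = -4
Sum = -4

-4


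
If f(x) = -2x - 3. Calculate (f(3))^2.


f(3) = -9
(-9)^2 = 81

81


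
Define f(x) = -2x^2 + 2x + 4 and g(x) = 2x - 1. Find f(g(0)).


g(0) = -1
f(-1) = (-2)*(-1)^2 + 2*(-1) + 4 = 0

0


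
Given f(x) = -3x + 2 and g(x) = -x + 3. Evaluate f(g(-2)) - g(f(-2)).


-8


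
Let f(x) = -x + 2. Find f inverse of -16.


Solve -x + 2 = -16
x = (-16 - 2) / (-1) = 18

18


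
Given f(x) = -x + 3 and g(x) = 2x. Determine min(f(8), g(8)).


f(8) = -5
g(8) = 16
min = -5

-5


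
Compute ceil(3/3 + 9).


3/3 = 1
1 + 9 = 10
ceil(10) = 10

10


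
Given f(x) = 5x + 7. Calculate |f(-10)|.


f(-10) = -43
|-43| = 43

43


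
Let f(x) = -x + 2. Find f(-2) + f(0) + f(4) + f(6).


0


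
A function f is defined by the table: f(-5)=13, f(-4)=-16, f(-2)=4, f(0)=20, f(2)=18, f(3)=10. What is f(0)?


Reading from the table at x = 0

20


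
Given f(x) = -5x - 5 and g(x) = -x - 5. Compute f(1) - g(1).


f(1) = -10
g(1) = -6
Difference = -4

-4


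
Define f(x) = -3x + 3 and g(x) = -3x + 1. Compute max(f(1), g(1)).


f(1) = 0
g(1) = -2
max = 0

0


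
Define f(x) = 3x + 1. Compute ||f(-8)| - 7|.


f(-8) = -23
|-23| = 23
|23 - 7| = 16

16


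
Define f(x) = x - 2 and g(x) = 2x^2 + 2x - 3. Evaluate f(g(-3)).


g(-3) = 9
f(9) = 7

7


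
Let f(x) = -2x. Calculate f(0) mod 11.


f(0) = 0
0 mod 11 = 0

0


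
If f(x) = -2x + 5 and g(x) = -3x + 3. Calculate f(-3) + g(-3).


f(-3) = 11
g(-3) = 12
Sum = 23

23


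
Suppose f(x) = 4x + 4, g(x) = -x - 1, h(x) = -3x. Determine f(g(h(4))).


h(4) = -12
g(-12) = 11
f(11) = 48

48


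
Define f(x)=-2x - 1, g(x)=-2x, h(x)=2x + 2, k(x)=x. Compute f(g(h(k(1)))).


k(1) = 1
h(1) = 4
g(4) = -8
f(-8) = 15

15


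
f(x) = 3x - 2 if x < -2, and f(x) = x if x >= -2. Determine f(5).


5


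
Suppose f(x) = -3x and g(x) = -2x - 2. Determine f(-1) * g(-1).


f(-1) = 3
g(-1) = 0
Product = 0

0


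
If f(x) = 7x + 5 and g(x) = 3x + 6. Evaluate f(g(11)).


g(11) = 39
f(39) = 278

278


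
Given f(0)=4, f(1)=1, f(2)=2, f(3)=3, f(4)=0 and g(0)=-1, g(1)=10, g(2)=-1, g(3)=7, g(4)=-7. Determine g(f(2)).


f(2) = 2
g(2) = -1

-1


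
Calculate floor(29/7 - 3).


29/7 = 4.1429
4.1429 - 3 = 1.1429
floor(1.1429) = 1

1


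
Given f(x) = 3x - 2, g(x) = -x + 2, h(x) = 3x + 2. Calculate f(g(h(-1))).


h(-1) = -1
g(-1) = 3
f(3) = 7

7


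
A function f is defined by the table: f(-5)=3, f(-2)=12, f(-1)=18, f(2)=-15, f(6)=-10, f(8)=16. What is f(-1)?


18


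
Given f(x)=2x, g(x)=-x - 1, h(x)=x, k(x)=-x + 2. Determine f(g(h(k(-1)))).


k(-1) = 3
h(3) = 3
g(3) = -4
f(-4) = -8

-8


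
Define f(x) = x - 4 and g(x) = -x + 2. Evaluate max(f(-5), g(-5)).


f(-5) = -9
g(-5) = 7
max = 7

7


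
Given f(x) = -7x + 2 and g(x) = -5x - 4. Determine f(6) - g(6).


f(6) = -40
g(6) = -34
Difference = -6

-6


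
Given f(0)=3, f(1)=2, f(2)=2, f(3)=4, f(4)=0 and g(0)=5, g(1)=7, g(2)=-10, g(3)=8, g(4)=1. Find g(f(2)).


f(2) = 2
g(2) = -10

-10


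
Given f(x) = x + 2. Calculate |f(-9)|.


f(-9) = -7
|-7| = 7

7


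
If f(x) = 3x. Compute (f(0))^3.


f(0) = 0
(0)^3 = 0

0


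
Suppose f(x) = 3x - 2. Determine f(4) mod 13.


f(4) = 10
10 mod 13 = 10

10


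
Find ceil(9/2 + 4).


9/2 = 4.5
4.5 + 4 = 8.5
ceil(8.5) = 9

9


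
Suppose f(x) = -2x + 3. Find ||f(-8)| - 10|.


f(-8) = 19
|19| = 19
|19 - 10| = 9

9


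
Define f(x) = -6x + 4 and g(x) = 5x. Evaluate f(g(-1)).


g(-1) = -5
f(-5) = 34

34


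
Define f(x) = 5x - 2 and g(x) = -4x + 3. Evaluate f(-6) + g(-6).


f(-6) = -32
g(-6) = 27
Sum = -5

-5


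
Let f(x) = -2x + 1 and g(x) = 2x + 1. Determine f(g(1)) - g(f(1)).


f(g(1)) = -5
g(f(1)) = -1
Difference = -4

-4


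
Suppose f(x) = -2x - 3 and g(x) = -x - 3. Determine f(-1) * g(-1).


f(-1) = -1
g(-1) = -2
Product = 2

2


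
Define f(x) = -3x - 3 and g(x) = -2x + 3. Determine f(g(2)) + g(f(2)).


f(g(2)) = 0
g(f(2)) = 21
Sum = 21

21


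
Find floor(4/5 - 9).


4/5 = 0.8
0.8 - 9 = -8.2
floor(-8.2) = -9

-9


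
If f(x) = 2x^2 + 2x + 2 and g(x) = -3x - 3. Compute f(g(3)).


266


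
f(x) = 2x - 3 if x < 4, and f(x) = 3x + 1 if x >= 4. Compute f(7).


7 satisfies x >= 4
f(7) = 22

22


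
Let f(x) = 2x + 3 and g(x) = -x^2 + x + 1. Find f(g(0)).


5


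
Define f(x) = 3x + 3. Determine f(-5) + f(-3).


f(-5) = -12
f(-3) = -6
Sum = -18

-18


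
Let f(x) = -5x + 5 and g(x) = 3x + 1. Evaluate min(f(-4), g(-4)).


-11


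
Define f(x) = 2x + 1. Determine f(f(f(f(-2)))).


f(-2) = -3
f(-3) = -5
f(-5) = -9
f(-9) = -17

-17


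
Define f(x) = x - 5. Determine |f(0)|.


f(0) = -5
|-5| = 5

5


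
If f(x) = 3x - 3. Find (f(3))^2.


f(3) = 6
(6)^2 = 36

36


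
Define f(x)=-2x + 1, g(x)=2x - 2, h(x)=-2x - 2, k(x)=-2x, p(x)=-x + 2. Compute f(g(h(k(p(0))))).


p(0) = 2
k(2) = -4
h(-4) = 6
g(6) = 10
f(10) = -19

-19


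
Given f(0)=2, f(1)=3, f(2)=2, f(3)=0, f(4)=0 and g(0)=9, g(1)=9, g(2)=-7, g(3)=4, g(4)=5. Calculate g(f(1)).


f(1) = 3
g(3) = 4

4


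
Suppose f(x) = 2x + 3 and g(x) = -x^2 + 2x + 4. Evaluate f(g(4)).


g(4) = -4
f(-4) = -5

-5


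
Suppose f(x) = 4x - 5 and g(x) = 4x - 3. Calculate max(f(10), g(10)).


f(10) = 35
g(10) = 37
max = 37

37


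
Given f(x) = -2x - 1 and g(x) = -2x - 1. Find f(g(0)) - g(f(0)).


f(g(0)) = 1
g(f(0)) = 1
Difference = 0

0


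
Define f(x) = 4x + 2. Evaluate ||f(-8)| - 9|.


21


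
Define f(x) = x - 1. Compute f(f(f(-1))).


f(-1) = -2
f(-2) = -3
f(-3) = -4

-4


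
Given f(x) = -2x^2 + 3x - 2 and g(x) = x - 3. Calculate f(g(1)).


g(1) = -2
f(-2) = (-2)*(-2)^2 + 3*(-2) - 2 = -16

-16


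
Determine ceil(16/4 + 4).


8


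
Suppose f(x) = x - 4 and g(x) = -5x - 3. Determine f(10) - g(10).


f(10) = 6
g(10) = -53
Difference = 59

59


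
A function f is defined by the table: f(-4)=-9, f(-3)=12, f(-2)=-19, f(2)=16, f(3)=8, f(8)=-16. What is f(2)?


Reading from the table at x = 2

16


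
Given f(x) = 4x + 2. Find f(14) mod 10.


f(14) = 58
58 mod 10 = 8

8


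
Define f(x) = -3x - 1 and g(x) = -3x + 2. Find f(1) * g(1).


f(1) = -4
g(1) = -1
Product = 4

4


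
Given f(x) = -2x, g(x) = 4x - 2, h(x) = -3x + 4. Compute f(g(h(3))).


h(3) = -5
g(-5) = -22
f(-22) = 44

44


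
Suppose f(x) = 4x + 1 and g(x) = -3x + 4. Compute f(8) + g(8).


f(8) = 33
g(8) = -20
Sum = 13

13


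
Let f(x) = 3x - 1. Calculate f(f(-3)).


f(-3) = -10
f(-10) = -31

-31


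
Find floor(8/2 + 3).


8/2 = 4
4 + 3 = 7
floor(7) = 7

7


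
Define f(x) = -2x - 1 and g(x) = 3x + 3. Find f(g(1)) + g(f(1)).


f(g(1)) = -13
g(f(1)) = -6
Sum = -19

-19


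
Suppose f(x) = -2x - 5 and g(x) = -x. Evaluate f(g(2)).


g(2) = -2
f(-2) = -1

-1


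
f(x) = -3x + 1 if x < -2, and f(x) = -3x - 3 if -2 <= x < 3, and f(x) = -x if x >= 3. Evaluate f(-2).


-2 satisfies -2 <= x < 3
f(-2) = 3

3


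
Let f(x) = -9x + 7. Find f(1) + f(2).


f(1) = -2
f(2) = -11
Sum = -13

-13


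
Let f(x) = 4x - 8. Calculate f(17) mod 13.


f(17) = 60
60 mod 13 = 8

8


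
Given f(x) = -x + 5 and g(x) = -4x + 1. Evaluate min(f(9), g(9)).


f(9) = -4
g(9) = -35
min = -35

-35


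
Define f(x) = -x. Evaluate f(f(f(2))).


f(2) = -2
f(-2) = 2
f(2) = -2

-2


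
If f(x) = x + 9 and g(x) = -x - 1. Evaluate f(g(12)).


g(12) = -13
f(-13) = -4

-4


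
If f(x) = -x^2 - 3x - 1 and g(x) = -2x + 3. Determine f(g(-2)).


g(-2) = 7
f(7) = (-1)*(7)^2 - 3*(7) - 1 = -71

-71


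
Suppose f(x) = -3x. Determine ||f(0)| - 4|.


f(0) = 0
|0| = 0
|0 - 4| = 4

4


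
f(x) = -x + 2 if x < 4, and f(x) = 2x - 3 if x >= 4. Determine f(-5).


7


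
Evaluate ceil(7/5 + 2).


7/5 = 1.4
1.4 + 2 = 3.4
ceil(3.4) = 4

4


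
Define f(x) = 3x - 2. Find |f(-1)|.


f(-1) = -5
|-5| = 5

5


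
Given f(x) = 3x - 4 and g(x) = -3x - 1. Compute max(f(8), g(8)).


f(8) = 20
g(8) = -25
max = 20

20


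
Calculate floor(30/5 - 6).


0


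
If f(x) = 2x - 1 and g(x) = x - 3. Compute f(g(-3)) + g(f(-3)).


f(g(-3)) = -13
g(f(-3)) = -10
Sum = -23

-23


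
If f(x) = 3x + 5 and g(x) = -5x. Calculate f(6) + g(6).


f(6) = 23
g(6) = -30
Sum = -7

-7


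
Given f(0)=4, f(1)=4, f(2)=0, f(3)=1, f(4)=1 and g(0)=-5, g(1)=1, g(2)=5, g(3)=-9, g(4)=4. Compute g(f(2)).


f(2) = 0
g(0) = -5

-5


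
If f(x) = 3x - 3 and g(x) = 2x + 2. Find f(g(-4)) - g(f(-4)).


f(g(-4)) = -21
g(f(-4)) = -28
Difference = 7

7


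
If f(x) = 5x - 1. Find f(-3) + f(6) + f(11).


67


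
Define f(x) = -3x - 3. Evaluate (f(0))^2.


f(0) = -3
(-3)^2 = 9

9


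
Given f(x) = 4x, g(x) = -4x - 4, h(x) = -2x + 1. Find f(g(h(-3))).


-128


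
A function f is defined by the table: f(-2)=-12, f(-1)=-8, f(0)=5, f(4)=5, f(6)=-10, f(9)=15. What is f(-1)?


Reading from the table at x = -1

-8


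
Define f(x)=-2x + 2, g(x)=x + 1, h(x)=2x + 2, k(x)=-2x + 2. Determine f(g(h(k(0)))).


k(0) = 2
h(2) = 6
g(6) = 7
f(7) = -12

-12


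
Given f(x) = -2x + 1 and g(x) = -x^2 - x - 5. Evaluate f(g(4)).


g(4) = -25
f(-25) = 51

51


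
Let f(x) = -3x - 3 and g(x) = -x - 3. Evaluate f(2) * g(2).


f(2) = -9
g(2) = -5
Product = 45

45


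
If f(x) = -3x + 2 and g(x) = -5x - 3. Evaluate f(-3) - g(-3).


f(-3) = 11
g(-3) = 12
Difference = -1

-1


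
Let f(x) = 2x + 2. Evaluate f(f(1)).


f(1) = 4
f(4) = 10

10


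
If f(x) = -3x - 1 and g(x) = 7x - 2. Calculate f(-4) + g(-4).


f(-4) = 11
g(-4) = -30
Sum = -19

-19


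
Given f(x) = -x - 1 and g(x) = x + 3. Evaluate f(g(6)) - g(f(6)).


f(g(6)) = -10
g(f(6)) = -4
Difference = -6

-6


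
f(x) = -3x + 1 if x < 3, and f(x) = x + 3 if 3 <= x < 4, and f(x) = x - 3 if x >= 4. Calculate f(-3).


-3 satisfies x < 3
f(-3) = 10

10


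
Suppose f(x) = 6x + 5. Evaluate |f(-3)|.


13


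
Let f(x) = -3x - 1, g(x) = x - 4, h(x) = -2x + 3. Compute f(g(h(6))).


h(6) = -9
g(-9) = -13
f(-13) = 38

38


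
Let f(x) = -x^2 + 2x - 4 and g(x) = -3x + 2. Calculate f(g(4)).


g(4) = -10
f(-10) = (-1)*(-10)^2 + 2*(-10) - 4 = -124

-124


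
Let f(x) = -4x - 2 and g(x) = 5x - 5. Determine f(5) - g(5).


f(5) = -22
g(5) = 20
Difference = -42

-42


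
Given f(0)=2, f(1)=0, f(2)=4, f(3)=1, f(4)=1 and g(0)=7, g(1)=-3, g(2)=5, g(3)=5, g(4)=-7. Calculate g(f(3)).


f(3) = 1
g(1) = -3

-3


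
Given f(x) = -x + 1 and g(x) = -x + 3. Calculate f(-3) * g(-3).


f(-3) = 4
g(-3) = 6
Product = 24

24


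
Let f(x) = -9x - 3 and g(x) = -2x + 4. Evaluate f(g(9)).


g(9) = -14
f(-14) = 123

123


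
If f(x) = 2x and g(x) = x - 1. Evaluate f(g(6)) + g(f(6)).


21


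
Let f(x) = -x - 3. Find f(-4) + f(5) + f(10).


f(-4) = 1
f(5) = -8
f(10) = -13
Sum = -20

-20


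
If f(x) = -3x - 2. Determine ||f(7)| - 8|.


f(7) = -23
|-23| = 23
|23 - 8| = 15

15


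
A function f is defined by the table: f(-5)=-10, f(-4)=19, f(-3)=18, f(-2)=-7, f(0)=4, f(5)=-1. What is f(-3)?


Reading from the table at x = -3

18


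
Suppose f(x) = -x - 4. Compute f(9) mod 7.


f(9) = -13
-13 mod 7 = 1

1


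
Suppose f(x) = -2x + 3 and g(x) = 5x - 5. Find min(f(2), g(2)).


f(2) = -1
g(2) = 5
min = -1

-1


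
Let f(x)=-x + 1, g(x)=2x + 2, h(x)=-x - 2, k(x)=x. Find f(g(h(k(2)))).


7


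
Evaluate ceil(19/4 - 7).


19/4 = 4.75
4.75 - 7 = -2.25
ceil(-2.25) = -2

-2


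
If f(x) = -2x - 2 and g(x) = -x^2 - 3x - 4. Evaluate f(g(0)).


g(0) = -4
f(-4) = 6

6


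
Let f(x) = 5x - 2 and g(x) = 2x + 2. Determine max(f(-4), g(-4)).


-6


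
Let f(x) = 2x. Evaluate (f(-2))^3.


f(-2) = -4
(-4)^3 = -64

-64


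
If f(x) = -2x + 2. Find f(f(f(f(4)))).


54


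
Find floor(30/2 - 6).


30/2 = 15
15 - 6 = 9
floor(9) = 9

9


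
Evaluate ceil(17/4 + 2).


17/4 = 4.25
4.25 + 2 = 6.25
ceil(6.25) = 7

7


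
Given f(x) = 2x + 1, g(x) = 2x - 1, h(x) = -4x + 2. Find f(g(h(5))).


h(5) = -18
g(-18) = -37
f(-37) = -73

-73


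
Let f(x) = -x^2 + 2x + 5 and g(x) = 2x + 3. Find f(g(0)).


2


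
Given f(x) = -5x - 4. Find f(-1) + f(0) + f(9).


f(-1) = 1
f(0) = -4
f(9) = -49
Sum = -52

-52


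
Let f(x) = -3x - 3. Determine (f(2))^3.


f(2) = -9
(-9)^3 = -729

-729


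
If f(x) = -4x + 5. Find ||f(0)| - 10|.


f(0) = 5
|5| = 5
|5 - 10| = 5

5


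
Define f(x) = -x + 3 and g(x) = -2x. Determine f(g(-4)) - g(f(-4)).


9


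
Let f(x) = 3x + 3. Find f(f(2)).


f(2) = 9
f(9) = 30

30


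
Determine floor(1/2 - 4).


1/2 = 0.5
0.5 - 4 = -3.5
floor(-3.5) = -4

-4


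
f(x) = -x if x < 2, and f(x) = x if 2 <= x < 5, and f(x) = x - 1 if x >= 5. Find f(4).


4 satisfies 2 <= x < 5
f(4) = 4

4


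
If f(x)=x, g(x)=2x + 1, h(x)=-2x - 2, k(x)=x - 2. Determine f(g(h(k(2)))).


k(2) = 0
h(0) = -2
g(-2) = -3
f(-3) = -3

-3


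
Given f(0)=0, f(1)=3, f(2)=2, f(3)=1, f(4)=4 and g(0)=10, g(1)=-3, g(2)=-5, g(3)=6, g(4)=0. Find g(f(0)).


f(0) = 0
g(0) = 10

10


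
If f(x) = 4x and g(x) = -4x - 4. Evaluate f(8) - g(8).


f(8) = 32
g(8) = -36
Difference = 68

68


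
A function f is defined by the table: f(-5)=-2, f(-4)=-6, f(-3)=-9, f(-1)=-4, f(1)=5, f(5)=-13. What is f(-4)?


Reading from the table at x = -4

-6


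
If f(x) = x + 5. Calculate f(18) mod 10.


f(18) = 23
23 mod 10 = 3

3


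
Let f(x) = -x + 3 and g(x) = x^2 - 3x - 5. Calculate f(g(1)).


g(1) = -7
f(-7) = 10

10


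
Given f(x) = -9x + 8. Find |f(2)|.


f(2) = -10
|-10| = 10

10


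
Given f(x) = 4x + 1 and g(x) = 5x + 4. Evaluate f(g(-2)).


g(-2) = -6
f(-6) = -23

-23


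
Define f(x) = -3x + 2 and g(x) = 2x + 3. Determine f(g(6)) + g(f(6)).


f(g(6)) = -43
g(f(6)) = -29
Sum = -72

-72


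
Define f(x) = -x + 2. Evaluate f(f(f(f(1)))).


f(1) = 1
f(1) = 1
f(1) = 1
f(1) = 1

1


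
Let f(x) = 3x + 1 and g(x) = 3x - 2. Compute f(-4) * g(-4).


f(-4) = -11
g(-4) = -14
Product = 154

154


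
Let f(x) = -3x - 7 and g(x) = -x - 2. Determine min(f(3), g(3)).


f(3) = -16
g(3) = -5
min = -16

-16


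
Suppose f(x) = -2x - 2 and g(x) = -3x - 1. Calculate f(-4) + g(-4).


17


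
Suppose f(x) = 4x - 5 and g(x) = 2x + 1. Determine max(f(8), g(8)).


f(8) = 27
g(8) = 17
max = 27

27


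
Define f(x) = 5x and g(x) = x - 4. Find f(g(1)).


g(1) = -3
f(-3) = -15

-15


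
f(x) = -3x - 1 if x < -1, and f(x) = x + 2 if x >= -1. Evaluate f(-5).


-5 satisfies x < -1
f(-5) = 14

14


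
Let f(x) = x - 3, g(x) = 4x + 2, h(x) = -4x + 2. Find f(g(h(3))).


h(3) = -10
g(-10) = -38
f(-38) = -41

-41


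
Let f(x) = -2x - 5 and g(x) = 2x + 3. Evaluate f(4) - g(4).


f(4) = -13
g(4) = 11
Difference = -24

-24


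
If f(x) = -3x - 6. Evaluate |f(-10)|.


f(-10) = 24
|24| = 24

24


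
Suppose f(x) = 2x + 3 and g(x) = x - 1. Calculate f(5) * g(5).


f(5) = 13
g(5) = 4
Product = 52

52


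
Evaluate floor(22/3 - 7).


0


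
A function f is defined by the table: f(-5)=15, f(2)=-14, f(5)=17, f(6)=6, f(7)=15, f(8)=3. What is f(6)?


Reading from the table at x = 6

6


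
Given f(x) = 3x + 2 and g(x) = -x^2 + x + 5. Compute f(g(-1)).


g(-1) = 3
f(3) = 11

11


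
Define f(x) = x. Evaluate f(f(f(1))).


f(1) = 1
f(1) = 1
f(1) = 1

1


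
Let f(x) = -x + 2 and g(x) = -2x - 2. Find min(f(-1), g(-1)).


f(-1) = 3
g(-1) = 0
min = 0

0


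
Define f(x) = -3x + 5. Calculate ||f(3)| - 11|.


f(3) = -4
|-4| = 4
|4 - 11| = 7

7


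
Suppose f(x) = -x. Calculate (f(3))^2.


f(3) = -3
(-3)^2 = 9

9


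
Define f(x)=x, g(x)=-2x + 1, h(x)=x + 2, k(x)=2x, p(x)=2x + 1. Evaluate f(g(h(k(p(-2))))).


p(-2) = -3
k(-3) = -6
h(-6) = -4
g(-4) = 9
f(9) = 9

9


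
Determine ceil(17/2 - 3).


17/2 = 8.5
8.5 - 3 = 5.5
ceil(5.5) = 6

6


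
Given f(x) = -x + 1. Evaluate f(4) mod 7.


f(4) = -3
-3 mod 7 = 4

4


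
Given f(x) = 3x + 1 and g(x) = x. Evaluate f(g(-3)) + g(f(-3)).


f(g(-3)) = -8
g(f(-3)) = -8
Sum = -16

-16


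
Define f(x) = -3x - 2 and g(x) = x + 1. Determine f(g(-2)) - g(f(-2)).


f(g(-2)) = 1
g(f(-2)) = 5
Difference = -4

-4


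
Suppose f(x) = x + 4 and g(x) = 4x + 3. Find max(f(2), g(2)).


f(2) = 6
g(2) = 11
max = 11

11


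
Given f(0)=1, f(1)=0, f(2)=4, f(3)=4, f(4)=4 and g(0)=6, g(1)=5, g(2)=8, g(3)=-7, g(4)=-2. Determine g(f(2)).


f(2) = 4
g(4) = -2

-2


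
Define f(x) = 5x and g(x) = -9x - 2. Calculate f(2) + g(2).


f(2) = 10
g(2) = -20
Sum = -10

-10


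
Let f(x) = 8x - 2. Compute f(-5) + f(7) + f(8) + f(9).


f(-5) = -42
f(7) = 54
f(8) = 62
f(9) = 70
Sum = 144

144


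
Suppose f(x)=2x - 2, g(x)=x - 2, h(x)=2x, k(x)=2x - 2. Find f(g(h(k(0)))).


-14


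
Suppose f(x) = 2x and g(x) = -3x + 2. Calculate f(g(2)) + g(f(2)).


f(g(2)) = -8
g(f(2)) = -10
Sum = -18

-18


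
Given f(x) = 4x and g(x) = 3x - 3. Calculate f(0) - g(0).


f(0) = 0
g(0) = -3
Difference = 3

3


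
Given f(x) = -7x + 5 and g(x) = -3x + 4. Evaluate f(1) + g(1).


f(1) = -2
g(1) = 1
Sum = -1

-1


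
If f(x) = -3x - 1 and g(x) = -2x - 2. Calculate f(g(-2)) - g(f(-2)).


f(g(-2)) = -7
g(f(-2)) = -12
Difference = 5

5


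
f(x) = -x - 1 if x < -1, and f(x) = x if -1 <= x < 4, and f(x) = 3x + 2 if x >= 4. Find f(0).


0 satisfies -1 <= x < 4
f(0) = 0

0


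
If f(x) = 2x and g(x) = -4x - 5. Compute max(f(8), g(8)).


f(8) = 16
g(8) = -37
max = 16

16


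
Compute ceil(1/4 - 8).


-7


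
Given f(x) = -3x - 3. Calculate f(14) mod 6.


f(14) = -45
-45 mod 6 = 3

3


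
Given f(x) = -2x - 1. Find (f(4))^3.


f(4) = -9
(-9)^3 = -729

-729


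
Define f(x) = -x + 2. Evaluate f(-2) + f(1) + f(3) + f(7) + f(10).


f(-2) = 4
f(1) = 1
f(3) = -1
f(7) = -5
f(10) = -8
Sum = -9

-9


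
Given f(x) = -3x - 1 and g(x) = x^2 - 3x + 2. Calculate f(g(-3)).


g(-3) = 20
f(20) = -61

-61


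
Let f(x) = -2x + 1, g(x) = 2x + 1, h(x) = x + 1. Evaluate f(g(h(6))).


h(6) = 7
g(7) = 15
f(15) = -29

-29


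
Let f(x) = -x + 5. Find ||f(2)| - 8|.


f(2) = 3
|3| = 3
|3 - 8| = 5

5


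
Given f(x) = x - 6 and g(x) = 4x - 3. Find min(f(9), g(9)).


3


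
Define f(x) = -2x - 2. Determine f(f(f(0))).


f(0) = -2
f(-2) = 2
f(2) = -6

-6


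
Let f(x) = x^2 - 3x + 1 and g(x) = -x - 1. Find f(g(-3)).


g(-3) = 2
f(2) = 1*(2)^2 - 3*(2) + 1 = -1

-1


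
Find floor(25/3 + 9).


25/3 = 8.3333
8.3333 + 9 = 17.3333
floor(17.3333) = 17

17


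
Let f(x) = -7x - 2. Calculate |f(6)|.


f(6) = -44
|-44| = 44

44


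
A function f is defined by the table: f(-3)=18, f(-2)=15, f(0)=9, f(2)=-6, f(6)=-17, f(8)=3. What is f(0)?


Reading from the table at x = 0

9


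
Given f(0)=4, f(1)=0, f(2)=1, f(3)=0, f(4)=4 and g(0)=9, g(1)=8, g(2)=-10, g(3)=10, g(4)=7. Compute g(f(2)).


8


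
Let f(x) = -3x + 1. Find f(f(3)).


25


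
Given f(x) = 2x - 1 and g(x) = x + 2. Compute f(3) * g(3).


f(3) = 5
g(3) = 5
Product = 25

25


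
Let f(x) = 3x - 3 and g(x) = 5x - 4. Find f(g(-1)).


g(-1) = -9
f(-9) = -30

-30


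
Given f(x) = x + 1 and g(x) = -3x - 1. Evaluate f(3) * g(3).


f(3) = 4
g(3) = -10
Product = -40

-40


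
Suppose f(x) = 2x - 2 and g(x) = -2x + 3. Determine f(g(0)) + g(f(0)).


f(g(0)) = 4
g(f(0)) = 7
Sum = 11

11


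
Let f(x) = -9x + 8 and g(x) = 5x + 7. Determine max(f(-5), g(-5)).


f(-5) = 53
g(-5) = -18
max = 53

53


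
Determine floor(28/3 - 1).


28/3 = 9.3333
9.3333 - 1 = 8.3333
floor(8.3333) = 8

8


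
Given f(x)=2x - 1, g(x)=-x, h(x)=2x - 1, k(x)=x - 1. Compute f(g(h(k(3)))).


k(3) = 2
h(2) = 3
g(3) = -3
f(-3) = -7

-7


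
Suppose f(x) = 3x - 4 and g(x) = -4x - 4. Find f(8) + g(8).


f(8) = 20
g(8) = -36
Sum = -16

-16


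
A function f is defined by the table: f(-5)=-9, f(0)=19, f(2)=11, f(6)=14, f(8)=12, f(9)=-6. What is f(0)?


Reading from the table at x = 0

19


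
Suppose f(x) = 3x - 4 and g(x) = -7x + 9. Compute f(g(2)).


g(2) = -5
f(-5) = -19

-19


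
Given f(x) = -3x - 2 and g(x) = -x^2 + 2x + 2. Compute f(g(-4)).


g(-4) = -22
f(-22) = 64

64


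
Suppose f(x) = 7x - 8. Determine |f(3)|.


13


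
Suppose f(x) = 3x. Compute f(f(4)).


f(4) = 12
f(12) = 36

36


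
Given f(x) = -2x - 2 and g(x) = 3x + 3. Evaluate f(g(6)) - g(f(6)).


f(g(6)) = -44
g(f(6)) = -39
Difference = -5

-5


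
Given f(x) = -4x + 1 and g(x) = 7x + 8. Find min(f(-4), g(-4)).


-20


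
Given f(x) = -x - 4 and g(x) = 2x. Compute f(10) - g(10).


f(10) = -14
g(10) = 20
Difference = -34

-34


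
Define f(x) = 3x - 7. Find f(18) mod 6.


f(18) = 47
47 mod 6 = 5

5


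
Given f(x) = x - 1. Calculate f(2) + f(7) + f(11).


f(2) = 1
f(7) = 6
f(11) = 10
Sum = 17

17


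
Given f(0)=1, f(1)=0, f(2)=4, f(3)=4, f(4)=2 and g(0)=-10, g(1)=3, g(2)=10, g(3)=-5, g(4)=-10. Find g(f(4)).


f(4) = 2
g(2) = 10

10


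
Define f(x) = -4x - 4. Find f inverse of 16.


Solve -4x - 4 = 16
x = (16 + 4) / (-4) = -5

-5


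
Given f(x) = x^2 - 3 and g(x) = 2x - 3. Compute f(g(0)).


g(0) = -3
f(-3) = 1*(-3)^2 - 3 = 6

6


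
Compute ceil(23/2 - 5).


23/2 = 11.5
11.5 - 5 = 6.5
ceil(6.5) = 7

7


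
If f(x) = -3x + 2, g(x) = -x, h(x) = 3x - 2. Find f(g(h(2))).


h(2) = 4
g(4) = -4
f(-4) = 14

14


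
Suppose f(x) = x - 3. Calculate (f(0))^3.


f(0) = -3
(-3)^3 = -27

-27


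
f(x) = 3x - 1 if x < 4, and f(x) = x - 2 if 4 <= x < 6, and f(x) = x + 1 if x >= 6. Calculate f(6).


6 satisfies x >= 6
f(6) = 7

7


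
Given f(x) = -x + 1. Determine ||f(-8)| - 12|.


f(-8) = 9
|9| = 9
|9 - 12| = 3

3


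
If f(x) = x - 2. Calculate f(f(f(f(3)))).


f(3) = 1
f(1) = -1
f(-1) = -3
f(-3) = -5

-5


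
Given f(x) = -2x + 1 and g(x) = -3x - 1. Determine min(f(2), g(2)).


-7


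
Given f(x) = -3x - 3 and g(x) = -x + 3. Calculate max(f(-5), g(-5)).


f(-5) = 12
g(-5) = 8
max = 12

12


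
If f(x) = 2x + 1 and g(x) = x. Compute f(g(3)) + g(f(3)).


f(g(3)) = 7
g(f(3)) = 7
Sum = 14

14


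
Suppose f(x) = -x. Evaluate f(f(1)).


f(1) = -1
f(-1) = 1

1


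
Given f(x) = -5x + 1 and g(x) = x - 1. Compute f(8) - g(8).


-46


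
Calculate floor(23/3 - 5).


23/3 = 7.6667
7.6667 - 5 = 2.6667
floor(2.6667) = 2

2


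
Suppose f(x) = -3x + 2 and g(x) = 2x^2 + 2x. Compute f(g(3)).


g(3) = 24
f(24) = -70

-70


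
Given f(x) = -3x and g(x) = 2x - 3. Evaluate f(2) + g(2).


f(2) = -6
g(2) = 1
Sum = -5

-5


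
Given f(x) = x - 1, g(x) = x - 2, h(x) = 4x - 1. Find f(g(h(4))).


h(4) = 15
g(15) = 13
f(13) = 12

12


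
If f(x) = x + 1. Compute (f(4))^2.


f(4) = 5
(5)^2 = 25

25


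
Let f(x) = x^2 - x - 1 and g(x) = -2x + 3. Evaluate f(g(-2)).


g(-2) = 7
f(7) = 1*(7)^2 - 1*(7) - 1 = 41

41


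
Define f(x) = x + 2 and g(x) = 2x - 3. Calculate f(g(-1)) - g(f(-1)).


-2


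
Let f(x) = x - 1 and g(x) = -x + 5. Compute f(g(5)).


g(5) = 0
f(0) = -1

-1


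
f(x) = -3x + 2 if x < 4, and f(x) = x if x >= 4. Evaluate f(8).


8 satisfies x >= 4
f(8) = 8

8


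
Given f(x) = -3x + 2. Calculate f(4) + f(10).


f(4) = -10
f(10) = -28
Sum = -38

-38


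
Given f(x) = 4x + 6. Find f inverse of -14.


Solve 4x + 6 = -14
x = (-14 - 6) / 4 = -5

-5


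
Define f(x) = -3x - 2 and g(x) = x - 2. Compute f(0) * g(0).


f(0) = -2
g(0) = -2
Product = 4

4


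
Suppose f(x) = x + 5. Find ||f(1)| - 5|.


f(1) = 6
|6| = 6
|6 - 5| = 1

1


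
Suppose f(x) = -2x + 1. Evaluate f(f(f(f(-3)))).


f(-3) = 7
f(7) = -13
f(-13) = 27
f(27) = -53

-53


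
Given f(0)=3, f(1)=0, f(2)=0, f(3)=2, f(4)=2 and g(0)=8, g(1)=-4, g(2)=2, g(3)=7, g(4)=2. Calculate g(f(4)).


f(4) = 2
g(2) = 2

2


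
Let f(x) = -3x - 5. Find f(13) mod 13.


f(13) = -44
-44 mod 13 = 8

8


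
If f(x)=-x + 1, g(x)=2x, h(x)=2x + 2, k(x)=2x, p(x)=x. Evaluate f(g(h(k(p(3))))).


p(3) = 3
k(3) = 6
h(6) = 14
g(14) = 28
f(28) = -27

-27


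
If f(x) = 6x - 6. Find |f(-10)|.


66


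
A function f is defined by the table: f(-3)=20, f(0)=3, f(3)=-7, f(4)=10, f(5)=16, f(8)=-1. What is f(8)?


Reading from the table at x = 8

-1


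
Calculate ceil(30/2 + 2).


17


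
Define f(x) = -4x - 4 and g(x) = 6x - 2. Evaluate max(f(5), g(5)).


f(5) = -24
g(5) = 28
max = 28

28


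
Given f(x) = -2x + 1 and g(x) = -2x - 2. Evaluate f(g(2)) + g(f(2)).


f(g(2)) = 13
g(f(2)) = 4
Sum = 17

17


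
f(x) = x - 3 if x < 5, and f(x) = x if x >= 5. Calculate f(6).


6 satisfies x >= 5
f(6) = 6

6


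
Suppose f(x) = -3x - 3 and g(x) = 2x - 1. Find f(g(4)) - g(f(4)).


f(g(4)) = -24
g(f(4)) = -31
Difference = 7

7


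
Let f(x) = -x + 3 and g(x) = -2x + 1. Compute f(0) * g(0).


f(0) = 3
g(0) = 1
Product = 3

3


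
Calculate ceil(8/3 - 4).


8/3 = 2.6667
2.6667 - 4 = -1.3333
ceil(-1.3333) = -1

-1


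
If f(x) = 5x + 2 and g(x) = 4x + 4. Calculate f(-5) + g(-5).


f(-5) = -23
g(-5) = -16
Sum = -39

-39


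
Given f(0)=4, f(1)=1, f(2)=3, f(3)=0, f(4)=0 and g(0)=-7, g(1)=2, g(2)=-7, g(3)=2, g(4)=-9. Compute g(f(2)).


f(2) = 3
g(3) = 2

2


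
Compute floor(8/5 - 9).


-8


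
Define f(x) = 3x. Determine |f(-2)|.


f(-2) = -6
|-6| = 6

6


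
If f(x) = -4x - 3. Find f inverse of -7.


Solve -4x - 3 = -7
x = (-7 + 3) / (-4) = 1

1


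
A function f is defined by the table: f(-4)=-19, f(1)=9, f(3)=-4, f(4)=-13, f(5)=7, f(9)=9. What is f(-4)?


Reading from the table at x = -4

-19


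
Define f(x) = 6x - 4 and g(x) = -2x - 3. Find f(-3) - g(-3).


f(-3) = -22
g(-3) = 3
Difference = -25

-25


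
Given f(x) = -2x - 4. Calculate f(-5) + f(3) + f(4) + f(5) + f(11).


f(-5) = 6
f(3) = -10
f(4) = -12
f(5) = -14
f(11) = -26
Sum = -56

-56


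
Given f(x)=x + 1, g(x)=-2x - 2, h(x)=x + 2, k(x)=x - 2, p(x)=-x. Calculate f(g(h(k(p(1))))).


p(1) = -1
k(-1) = -3
h(-3) = -1
g(-1) = 0
f(0) = 1

1


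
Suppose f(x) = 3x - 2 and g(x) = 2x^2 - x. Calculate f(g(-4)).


g(-4) = 36
f(36) = 106

106


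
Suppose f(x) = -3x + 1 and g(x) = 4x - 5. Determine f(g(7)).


-68


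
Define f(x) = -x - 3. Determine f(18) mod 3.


f(18) = -21
-21 mod 3 = 0

0


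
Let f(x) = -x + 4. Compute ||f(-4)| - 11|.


f(-4) = 8
|8| = 8
|8 - 11| = 3

3


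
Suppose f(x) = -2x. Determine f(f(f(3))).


f(3) = -6
f(-6) = 12
f(12) = -24

-24


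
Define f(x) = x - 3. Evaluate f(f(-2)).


f(-2) = -5
f(-5) = -8

-8


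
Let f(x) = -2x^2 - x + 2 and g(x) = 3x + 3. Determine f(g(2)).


g(2) = 9
f(9) = (-2)*(9)^2 - 1*(9) + 2 = -169

-169


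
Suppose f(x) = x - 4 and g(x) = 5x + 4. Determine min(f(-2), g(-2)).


f(-2) = -6
g(-2) = -6
min = -6

-6


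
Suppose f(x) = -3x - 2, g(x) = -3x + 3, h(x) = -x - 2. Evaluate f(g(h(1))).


h(1) = -3
g(-3) = 12
f(12) = -38

-38


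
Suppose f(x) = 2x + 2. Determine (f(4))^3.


1000


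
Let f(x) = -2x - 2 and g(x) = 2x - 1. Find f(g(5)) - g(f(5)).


f(g(5)) = -20
g(f(5)) = -25
Difference = 5

5


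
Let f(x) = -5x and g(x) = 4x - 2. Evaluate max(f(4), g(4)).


f(4) = -20
g(4) = 14
max = 14

14


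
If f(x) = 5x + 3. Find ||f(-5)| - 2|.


f(-5) = -22
|-22| = 22
|22 - 2| = 20

20


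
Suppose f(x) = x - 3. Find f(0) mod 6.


f(0) = -3
-3 mod 6 = 3

3


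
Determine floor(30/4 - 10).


30/4 = 7.5
7.5 - 10 = -2.5
floor(-2.5) = -3

-3


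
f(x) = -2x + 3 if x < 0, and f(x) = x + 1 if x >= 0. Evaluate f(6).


6 satisfies x >= 0
f(6) = 7

7


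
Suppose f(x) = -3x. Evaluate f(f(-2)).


f(-2) = 6
f(6) = -18

-18


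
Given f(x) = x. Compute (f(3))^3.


27


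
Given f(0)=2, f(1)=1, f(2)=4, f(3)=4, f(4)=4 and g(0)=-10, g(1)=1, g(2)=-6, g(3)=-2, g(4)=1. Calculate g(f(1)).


f(1) = 1
g(1) = 1

1


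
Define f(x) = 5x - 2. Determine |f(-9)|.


f(-9) = -47
|-47| = 47

47


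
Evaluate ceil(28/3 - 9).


1


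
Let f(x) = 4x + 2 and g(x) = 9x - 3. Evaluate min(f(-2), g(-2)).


f(-2) = -6
g(-2) = -21
min = -21

-21


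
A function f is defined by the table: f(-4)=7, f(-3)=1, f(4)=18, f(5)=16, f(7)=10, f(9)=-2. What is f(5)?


Reading from the table at x = 5

16


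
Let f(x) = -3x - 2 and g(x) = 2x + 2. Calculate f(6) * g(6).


f(6) = -20
g(6) = 14
Product = -280

-280


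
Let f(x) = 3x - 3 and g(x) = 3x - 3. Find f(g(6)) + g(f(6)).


f(g(6)) = 42
g(f(6)) = 42
Sum = 84

84


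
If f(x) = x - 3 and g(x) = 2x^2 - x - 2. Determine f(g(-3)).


16


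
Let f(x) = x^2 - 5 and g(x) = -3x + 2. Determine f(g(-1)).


g(-1) = 5
f(5) = 1*(5)^2 - 5 = 20

20


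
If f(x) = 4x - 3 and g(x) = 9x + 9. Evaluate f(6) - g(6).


f(6) = 21
g(6) = 63
Difference = -42

-42


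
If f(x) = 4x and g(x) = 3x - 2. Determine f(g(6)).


g(6) = 16
f(16) = 64

64


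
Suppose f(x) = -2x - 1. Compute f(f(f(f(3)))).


f(3) = -7
f(-7) = 13
f(13) = -27
f(-27) = 53

53


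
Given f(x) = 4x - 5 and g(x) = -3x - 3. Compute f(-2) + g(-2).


f(-2) = -13
g(-2) = 3
Sum = -10

-10


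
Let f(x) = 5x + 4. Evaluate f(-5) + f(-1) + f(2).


f(-5) = -21
f(-1) = -1
f(2) = 14
Sum = -8

-8


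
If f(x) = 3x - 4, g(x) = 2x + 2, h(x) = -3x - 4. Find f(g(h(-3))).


32


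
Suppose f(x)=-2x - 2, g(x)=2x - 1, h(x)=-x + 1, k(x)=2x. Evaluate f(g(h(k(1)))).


4


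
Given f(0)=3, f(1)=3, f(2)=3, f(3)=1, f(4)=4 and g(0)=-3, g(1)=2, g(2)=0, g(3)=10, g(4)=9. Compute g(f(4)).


f(4) = 4
g(4) = 9

9


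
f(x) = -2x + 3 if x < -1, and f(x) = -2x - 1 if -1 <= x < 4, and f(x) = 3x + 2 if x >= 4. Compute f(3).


3 satisfies -1 <= x < 4
f(3) = -7

-7


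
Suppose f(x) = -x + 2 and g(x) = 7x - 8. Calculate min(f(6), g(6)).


f(6) = -4
g(6) = 34
min = -4

-4


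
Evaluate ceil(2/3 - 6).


2/3 = 0.6667
0.6667 - 6 = -5.3333
ceil(-5.3333) = -5

-5


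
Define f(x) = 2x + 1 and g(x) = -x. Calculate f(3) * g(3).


f(3) = 7
g(3) = -3
Product = -21

-21


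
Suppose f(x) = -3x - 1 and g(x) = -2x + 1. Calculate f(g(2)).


g(2) = -3
f(-3) = 8

8


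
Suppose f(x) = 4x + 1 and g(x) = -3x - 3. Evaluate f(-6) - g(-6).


f(-6) = -23
g(-6) = 15
Difference = -38

-38


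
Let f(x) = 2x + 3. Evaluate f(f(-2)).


f(-2) = -1
f(-1) = 1

1


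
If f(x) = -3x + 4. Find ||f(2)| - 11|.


f(2) = -2
|-2| = 2
|2 - 11| = 9

9


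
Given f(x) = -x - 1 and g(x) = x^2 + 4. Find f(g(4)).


g(4) = 20
f(20) = -21

-21


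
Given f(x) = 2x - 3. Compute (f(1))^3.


f(1) = -1
(-1)^3 = -1

-1


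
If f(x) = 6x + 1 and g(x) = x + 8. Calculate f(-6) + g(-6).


f(-6) = -35
g(-6) = 2
Sum = -33

-33


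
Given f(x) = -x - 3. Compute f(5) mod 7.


f(5) = -8
-8 mod 7 = 6

6


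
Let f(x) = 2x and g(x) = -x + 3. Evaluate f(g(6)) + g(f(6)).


f(g(6)) = -6
g(f(6)) = -9
Sum = -15

-15


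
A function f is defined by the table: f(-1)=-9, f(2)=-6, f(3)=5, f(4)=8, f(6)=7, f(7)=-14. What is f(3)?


Reading from the table at x = 3

5


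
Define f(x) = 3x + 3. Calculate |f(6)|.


f(6) = 21
|21| = 21

21


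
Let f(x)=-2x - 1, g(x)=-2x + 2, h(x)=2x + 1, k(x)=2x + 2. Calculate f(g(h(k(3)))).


k(3) = 8
h(8) = 17
g(17) = -32
f(-32) = 63

63


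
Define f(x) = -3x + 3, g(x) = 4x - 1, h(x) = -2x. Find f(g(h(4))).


h(4) = -8
g(-8) = -33
f(-33) = 102

102


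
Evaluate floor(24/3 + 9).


17


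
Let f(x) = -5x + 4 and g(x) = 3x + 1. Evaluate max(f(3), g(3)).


f(3) = -11
g(3) = 10
max = 10

10


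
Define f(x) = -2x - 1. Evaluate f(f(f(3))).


f(3) = -7
f(-7) = 13
f(13) = -27

-27


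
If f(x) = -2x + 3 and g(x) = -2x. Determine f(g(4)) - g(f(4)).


f(g(4)) = 19
g(f(4)) = 10
Difference = 9

9


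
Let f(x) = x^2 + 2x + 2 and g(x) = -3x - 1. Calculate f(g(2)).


37


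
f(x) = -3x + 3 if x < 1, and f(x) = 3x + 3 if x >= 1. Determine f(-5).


-5 satisfies x < 1
f(-5) = 18

18


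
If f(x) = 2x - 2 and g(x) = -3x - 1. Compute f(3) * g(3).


f(3) = 4
g(3) = -10
Product = -40

-40


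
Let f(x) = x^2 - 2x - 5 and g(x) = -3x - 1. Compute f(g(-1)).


g(-1) = 2
f(2) = 1*(2)^2 - 2*(2) - 5 = -5

-5


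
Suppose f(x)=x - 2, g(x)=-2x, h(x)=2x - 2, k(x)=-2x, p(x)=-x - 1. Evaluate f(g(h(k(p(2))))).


-22


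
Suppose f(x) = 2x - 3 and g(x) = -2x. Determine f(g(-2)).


g(-2) = 4
f(4) = 5

5


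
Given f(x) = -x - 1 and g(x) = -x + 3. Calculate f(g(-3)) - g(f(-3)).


f(g(-3)) = -7
g(f(-3)) = 1
Difference = -8

-8


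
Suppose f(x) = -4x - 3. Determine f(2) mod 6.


f(2) = -11
-11 mod 6 = 1

1


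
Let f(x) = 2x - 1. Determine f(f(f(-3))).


f(-3) = -7
f(-7) = -15
f(-15) = -31

-31


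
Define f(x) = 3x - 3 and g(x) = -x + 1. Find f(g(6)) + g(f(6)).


f(g(6)) = -18
g(f(6)) = -14
Sum = -32

-32


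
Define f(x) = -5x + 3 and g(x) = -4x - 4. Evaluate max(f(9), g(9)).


-40


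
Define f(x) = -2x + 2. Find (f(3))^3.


f(3) = -4
(-4)^3 = -64

-64


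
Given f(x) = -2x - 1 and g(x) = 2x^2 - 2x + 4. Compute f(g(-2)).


g(-2) = 16
f(16) = -33

-33


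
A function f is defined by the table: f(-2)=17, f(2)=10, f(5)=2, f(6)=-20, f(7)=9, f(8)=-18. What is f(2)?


10


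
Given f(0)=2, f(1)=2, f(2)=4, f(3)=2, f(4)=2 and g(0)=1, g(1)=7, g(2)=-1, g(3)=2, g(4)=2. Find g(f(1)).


f(1) = 2
g(2) = -1

-1
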